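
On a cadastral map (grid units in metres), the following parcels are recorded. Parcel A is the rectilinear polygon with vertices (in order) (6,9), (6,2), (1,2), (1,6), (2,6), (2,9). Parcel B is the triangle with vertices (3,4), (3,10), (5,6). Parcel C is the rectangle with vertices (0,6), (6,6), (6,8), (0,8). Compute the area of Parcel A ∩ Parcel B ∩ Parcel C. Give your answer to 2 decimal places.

3.00

The intersection is the polygon with vertices (5,6), (3,6), (3,8), (4,8).
By the shoelace formula its area is 3.00.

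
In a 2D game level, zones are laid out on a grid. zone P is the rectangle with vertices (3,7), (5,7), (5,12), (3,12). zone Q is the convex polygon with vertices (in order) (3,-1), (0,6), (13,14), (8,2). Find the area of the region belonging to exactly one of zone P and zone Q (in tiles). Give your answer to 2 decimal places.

84.15

|zone P| = 10, |zone Q| = 80, |zone P∩zone Q| = 2.9231.
|zone P △ zone Q| = |zone P| + |zone Q| − 2·|zone P∩zone Q| = 10 + 80 − 5.8462 = 84.15.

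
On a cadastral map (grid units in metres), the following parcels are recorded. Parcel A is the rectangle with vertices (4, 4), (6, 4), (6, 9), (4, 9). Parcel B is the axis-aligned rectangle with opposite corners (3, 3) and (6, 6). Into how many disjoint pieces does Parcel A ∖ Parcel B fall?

1

Parcel A ∖ Parcel B is a single connected region.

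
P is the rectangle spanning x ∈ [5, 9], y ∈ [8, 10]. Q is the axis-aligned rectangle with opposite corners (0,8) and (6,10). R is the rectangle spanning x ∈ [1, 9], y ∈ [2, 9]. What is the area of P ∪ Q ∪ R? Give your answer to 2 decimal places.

By inclusion–exclusion:
Individual areas: |P| = 8, |Q| = 12, |R| = 56.
|P∩Q|: x∈[5,6], y∈[8,10] → 1·2 = 2.
|P∩R|: x∈[5,9], y∈[8,9] → 4·1 = 4.
|Q∩R|: x∈[1,6], y∈[8,9] → 5·1 = 5.
|P∩Q∩R| = 1.
|P ∪ Q ∪ R| = 76 − 11 + 1 = 66.00.

66.00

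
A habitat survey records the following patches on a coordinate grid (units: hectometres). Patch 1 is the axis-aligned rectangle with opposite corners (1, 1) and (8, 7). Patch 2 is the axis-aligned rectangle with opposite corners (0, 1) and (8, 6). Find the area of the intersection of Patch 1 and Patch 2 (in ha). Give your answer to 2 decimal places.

|Patch 1∩Patch 2|: x∈[1,8], y∈[1,6] → 7·5 = 35.

35.00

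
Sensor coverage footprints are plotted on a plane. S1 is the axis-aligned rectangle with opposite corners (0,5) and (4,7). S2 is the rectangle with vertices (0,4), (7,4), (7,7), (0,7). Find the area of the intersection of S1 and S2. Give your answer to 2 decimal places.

|S1∩S2|: x∈[0,4], y∈[5,7] → 4·2 = 8.

8.00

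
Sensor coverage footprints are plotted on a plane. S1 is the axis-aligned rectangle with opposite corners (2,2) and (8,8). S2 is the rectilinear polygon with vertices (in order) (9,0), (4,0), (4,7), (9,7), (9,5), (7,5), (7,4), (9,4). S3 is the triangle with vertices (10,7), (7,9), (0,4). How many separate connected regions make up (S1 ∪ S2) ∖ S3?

(S1 ∪ S2) ∖ S3 splits into 2 disjoint pieces (area 34.55, area 4.6286).

2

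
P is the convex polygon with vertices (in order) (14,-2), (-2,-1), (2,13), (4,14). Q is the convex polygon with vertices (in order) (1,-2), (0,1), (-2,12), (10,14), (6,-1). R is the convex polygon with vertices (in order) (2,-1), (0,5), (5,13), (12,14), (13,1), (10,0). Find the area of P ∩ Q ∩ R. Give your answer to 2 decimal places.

The intersection is the polygon with vertices (8.206,7.271), (6.138,-0.483), (2,-1), (0,5), (4.812,12.7).
By the shoelace formula its area is 68.52.

68.52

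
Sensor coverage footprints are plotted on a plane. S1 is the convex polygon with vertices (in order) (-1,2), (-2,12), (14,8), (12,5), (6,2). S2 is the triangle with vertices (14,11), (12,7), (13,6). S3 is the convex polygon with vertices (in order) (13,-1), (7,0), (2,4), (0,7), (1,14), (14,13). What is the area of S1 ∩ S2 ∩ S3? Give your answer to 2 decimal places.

The intersection is the polygon with vertices (13.143,6.714), (12.8,6.2), (12,7), (12.667,8.333), (13.429,8.143).
By the shoelace formula its area is 1.77.

1.77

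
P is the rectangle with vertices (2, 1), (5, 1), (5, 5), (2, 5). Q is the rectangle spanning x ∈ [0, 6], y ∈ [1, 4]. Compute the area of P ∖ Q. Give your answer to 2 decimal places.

|P∩Q|: x∈[2,5], y∈[1,4] → 3·3 = 9.
|P| = 12.
|P ∖ Q| = |P| − |P∩Q| = 12 − 9 = 3.00.

3.00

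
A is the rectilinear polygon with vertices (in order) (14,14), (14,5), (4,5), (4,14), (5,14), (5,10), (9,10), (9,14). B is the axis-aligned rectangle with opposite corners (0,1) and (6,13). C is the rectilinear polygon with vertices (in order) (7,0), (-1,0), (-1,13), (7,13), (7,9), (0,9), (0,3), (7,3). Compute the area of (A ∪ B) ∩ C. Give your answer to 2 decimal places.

37.00

|A ∪ B| = 133.
|(A ∪ B) ∩ C| = 37.00.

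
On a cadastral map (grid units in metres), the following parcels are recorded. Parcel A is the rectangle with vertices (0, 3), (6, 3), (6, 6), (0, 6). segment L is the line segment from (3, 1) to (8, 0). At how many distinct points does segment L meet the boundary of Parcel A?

The segment lies entirely outside Parcel A and never meets its boundary.

0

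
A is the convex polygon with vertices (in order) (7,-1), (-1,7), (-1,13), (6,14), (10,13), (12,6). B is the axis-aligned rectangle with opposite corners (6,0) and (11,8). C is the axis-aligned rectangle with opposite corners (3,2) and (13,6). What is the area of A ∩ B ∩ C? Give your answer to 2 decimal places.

The intersection is the polygon with vertices (6,6), (11,6), (11,4.6), (9.143,2), (6,2).
By the shoelace formula its area is 17.59.

17.59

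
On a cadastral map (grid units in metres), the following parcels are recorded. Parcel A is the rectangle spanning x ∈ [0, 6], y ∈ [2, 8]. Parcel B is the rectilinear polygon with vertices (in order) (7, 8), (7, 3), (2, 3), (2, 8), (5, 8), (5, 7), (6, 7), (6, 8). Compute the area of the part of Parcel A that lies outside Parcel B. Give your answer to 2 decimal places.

17.00

|Parcel A| = 36, |Parcel A∩Parcel B| = 19.
|Parcel A ∖ Parcel B| = |Parcel A| − |Parcel A∩Parcel B| = 36 − 19 = 17.00.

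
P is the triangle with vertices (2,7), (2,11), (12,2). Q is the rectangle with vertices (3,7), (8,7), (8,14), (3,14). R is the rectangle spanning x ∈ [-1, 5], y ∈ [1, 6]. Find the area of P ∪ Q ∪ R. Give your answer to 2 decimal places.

79.41

By inclusion–exclusion:
Individual areas: |P| = 20, |Q| = 35, |R| = 30.
|P∩Q| = 5.3389.
|P∩R| = 0.25.
|Q∩R| = 0 (no overlap).
|P∩Q∩R| = 0.
|P ∪ Q ∪ R| = 85 − 5.5889 + 0 = 79.41.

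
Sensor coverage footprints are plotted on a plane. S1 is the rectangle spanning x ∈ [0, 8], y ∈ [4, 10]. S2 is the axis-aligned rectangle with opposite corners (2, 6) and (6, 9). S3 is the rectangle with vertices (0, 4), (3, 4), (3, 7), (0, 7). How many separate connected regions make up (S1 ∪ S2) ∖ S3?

(S1 ∪ S2) ∖ S3 is a single connected region.

1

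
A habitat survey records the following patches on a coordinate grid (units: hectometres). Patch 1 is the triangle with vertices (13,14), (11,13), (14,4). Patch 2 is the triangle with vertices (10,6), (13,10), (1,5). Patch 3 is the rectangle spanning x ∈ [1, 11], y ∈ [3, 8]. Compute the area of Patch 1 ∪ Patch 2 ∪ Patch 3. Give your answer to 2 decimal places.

By inclusion–exclusion:
Individual areas: |Patch 1| = 10.5, |Patch 2| = 16.5, |Patch 3| = 50.
|Patch 1∩Patch 2| = 0.2786.
|Patch 1∩Patch 3| = 0.
|Patch 2∩Patch 3| = 13.0333.
|Patch 1∩Patch 2∩Patch 3| = 0.
|Patch 1 ∪ Patch 2 ∪ Patch 3| = 77 − 13.3119 + 0 = 63.69.

63.69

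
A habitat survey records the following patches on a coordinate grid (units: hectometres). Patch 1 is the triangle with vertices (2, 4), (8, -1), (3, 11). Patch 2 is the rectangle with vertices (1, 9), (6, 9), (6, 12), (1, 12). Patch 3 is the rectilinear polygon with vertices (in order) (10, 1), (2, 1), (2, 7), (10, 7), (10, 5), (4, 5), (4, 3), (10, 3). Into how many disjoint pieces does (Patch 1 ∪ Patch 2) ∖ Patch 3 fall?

3

(Patch 1 ∪ Patch 2) ∖ Patch 3 splits into 3 disjoint pieces (area 1.5667, area 18.3571, area 3.8333).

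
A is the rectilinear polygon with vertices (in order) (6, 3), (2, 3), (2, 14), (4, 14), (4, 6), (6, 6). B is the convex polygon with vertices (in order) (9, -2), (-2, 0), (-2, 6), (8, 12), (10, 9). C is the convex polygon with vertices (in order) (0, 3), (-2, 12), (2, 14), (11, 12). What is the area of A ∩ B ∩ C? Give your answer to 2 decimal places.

7.09

The intersection is the polygon with vertices (2,8.4), (4,9.6), (4,6.273), (2,4.636).
By the shoelace formula its area is 7.09.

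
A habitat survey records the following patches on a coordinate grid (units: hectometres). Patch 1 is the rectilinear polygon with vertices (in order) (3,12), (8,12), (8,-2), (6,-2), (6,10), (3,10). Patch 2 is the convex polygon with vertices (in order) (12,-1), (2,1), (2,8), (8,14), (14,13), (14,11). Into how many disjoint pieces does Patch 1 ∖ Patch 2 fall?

Patch 1 ∖ Patch 2 splits into 2 disjoint pieces (area 4, area 4).

2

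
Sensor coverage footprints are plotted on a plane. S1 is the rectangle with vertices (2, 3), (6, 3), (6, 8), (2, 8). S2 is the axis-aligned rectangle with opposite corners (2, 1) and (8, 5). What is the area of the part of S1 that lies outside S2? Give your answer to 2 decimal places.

|S1∩S2|: x∈[2,6], y∈[3,5] → 4·2 = 8.
|S1| = 20.
|S1 ∖ S2| = |S1| − |S1∩S2| = 20 − 8 = 12.00.

12.00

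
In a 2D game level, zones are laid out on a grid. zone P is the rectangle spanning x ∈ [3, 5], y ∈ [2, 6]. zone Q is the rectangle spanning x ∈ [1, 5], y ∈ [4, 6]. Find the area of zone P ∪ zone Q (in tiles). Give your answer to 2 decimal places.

12.00

By inclusion–exclusion:
Individual areas: |zone P| = 8, |zone Q| = 8.
|zone P∩zone Q|: x∈[3,5], y∈[4,6] → 2·2 = 4.
|zone P ∪ zone Q| = 16 − 4 = 12.00.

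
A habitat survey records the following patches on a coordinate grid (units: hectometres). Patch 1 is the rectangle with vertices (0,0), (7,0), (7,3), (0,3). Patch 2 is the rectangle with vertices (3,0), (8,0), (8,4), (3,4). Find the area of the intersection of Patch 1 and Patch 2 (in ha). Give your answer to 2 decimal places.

12.00

|Patch 1∩Patch 2|: x∈[3,7], y∈[0,3] → 4·3 = 12.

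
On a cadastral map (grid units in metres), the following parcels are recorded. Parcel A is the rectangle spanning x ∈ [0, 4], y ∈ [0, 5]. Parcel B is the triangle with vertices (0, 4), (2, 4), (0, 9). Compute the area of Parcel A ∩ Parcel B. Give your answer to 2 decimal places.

The intersection is the polygon with vertices (1.6,5), (2,4), (0,4), (0,5).
By the shoelace formula its area is 1.80.

1.80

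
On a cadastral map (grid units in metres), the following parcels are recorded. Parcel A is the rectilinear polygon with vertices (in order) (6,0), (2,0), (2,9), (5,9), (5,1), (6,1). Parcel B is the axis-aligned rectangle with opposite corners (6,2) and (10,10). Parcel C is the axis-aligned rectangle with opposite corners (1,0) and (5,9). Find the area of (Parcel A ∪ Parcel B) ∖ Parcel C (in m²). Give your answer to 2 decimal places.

|Parcel A ∪ Parcel B| = 60.
|(Parcel A ∪ Parcel B) ∩ Parcel C| = 27.
|(Parcel A ∪ Parcel B) ∖ Parcel C| = 60 − 27 = 33.00.

33.00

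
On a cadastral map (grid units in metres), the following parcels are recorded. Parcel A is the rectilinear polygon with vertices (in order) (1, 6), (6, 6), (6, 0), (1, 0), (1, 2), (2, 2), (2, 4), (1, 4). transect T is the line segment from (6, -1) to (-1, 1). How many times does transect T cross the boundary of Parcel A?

2

The segment meets the boundary at (1,0.429), (2.5,0).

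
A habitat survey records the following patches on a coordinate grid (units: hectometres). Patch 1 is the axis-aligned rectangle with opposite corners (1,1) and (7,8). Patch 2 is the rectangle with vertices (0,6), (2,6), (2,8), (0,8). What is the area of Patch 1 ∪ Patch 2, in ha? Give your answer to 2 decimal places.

44.00

By inclusion–exclusion:
Individual areas: |Patch 1| = 42, |Patch 2| = 4.
|Patch 1∩Patch 2|: x∈[1,2], y∈[6,8] → 1·2 = 2.
|Patch 1 ∪ Patch 2| = 46 − 2 = 44.00.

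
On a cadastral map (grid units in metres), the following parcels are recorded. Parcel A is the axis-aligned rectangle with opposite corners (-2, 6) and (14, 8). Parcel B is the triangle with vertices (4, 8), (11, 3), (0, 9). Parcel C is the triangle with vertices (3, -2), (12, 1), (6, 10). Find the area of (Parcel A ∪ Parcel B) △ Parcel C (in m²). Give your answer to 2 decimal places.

69.69

|Parcel A ∪ Parcel B| = 35.0333.
|(Parcel A ∪ Parcel B) ∩ Parcel C| = 7.4219.
|(Parcel A ∪ Parcel B) △ Parcel C| = 35.0333 + 49.5 − 14.8437 = 69.69.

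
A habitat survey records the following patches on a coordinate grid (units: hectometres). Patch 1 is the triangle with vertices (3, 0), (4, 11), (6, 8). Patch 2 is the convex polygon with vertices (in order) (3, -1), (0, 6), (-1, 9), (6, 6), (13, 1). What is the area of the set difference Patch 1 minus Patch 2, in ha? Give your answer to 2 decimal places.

6.25

|Patch 1| = 12.5, |Patch 1∩Patch 2| = 6.2524.
|Patch 1 ∖ Patch 2| = |Patch 1| − |Patch 1∩Patch 2| = 12.5 − 6.2524 = 6.25.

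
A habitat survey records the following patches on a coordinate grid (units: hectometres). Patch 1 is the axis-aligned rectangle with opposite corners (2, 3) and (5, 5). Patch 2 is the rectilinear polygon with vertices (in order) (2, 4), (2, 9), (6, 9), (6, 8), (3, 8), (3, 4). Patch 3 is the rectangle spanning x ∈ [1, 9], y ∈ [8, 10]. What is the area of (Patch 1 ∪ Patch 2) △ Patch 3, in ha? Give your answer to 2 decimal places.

|Patch 1 ∪ Patch 2| = 13.
|(Patch 1 ∪ Patch 2) ∩ Patch 3| = 4.
|(Patch 1 ∪ Patch 2) △ Patch 3| = 13 + 16 − 8 = 21.00.

21.00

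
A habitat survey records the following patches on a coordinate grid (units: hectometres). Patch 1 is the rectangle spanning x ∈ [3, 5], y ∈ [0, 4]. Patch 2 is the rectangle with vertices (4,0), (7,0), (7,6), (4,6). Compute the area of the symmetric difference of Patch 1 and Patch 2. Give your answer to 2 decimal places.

|Patch 1∩Patch 2|: x∈[4,5], y∈[0,4] → 1·4 = 4.
|Patch 1 △ Patch 2| = |Patch 1| + |Patch 2| − 2·|Patch 1∩Patch 2| = 8 + 18 − 8 = 18.00.

18.00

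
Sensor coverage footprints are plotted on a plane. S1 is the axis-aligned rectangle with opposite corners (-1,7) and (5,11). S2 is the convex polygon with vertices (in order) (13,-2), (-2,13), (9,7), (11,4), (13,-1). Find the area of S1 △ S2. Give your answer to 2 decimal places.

|S1| = 24, |S2| = 41.5, |S1∩S2| = 8.9697.
|S1 △ S2| = |S1| + |S2| − 2·|S1∩S2| = 24 + 41.5 − 17.9394 = 47.56.

47.56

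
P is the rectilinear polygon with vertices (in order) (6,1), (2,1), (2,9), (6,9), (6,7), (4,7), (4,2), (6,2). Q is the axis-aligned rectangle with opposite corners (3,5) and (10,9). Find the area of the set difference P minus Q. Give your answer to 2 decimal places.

|P| = 22, |P∩Q| = 8.
|P ∖ Q| = |P| − |P∩Q| = 22 − 8 = 14.00.

14.00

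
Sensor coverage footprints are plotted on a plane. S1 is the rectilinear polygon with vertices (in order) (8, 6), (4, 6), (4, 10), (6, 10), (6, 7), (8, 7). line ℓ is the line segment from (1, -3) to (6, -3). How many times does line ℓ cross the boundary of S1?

The segment lies entirely outside S1 and never meets its boundary.

0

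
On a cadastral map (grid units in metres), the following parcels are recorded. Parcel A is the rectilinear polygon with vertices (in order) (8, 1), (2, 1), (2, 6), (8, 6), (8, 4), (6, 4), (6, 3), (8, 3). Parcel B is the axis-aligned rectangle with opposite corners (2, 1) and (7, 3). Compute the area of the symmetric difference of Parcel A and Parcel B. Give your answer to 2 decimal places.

18.00

|Parcel A| = 28, |Parcel B| = 10, |Parcel A∩Parcel B| = 10.
|Parcel A △ Parcel B| = |Parcel A| + |Parcel B| − 2·|Parcel A∩Parcel B| = 28 + 10 − 20 = 18.00.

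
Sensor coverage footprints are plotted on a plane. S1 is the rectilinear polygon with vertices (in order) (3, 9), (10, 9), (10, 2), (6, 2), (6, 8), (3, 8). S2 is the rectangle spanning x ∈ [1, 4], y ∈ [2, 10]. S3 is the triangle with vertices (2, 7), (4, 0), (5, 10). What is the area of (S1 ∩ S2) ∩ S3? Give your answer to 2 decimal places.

The region (S1 ∩ S2) ∩ S3 is the polygon with vertices (4,8), (3,8), (4,9).
By the shoelace formula its area is 0.50.

0.50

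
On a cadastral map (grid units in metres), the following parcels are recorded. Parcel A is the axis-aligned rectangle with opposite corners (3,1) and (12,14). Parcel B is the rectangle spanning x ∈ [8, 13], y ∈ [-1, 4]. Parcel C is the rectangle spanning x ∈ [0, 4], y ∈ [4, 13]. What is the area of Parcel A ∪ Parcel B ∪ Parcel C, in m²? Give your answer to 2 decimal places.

By inclusion–exclusion:
Individual areas: |Parcel A| = 117, |Parcel B| = 25, |Parcel C| = 36.
|Parcel A∩Parcel B|: x∈[8,12], y∈[1,4] → 4·3 = 12.
|Parcel A∩Parcel C|: x∈[3,4], y∈[4,13] → 1·9 = 9.
|Parcel B∩Parcel C| = 0 (no overlap).
|Parcel A∩Parcel B∩Parcel C| = 0.
|Parcel A ∪ Parcel B ∪ Parcel C| = 178 − 21 + 0 = 157.00.

157.00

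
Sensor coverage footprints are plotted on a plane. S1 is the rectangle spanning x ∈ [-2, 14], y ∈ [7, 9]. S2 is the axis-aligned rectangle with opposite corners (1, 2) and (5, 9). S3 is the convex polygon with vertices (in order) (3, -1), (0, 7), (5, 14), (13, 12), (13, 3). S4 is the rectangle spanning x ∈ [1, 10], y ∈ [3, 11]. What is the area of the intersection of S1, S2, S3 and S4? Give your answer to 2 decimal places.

7.87

The intersection is the polygon with vertices (1,7), (1,8.4), (1.429,9), (5,9), (5,7).
By the shoelace formula its area is 7.87.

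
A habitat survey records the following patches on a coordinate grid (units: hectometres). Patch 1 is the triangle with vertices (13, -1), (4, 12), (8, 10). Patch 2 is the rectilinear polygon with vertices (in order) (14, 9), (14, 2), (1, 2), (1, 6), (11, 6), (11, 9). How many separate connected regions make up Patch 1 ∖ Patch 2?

2

Patch 1 ∖ Patch 2 splits into 2 disjoint pieces (area 1.0699, area 11.1748).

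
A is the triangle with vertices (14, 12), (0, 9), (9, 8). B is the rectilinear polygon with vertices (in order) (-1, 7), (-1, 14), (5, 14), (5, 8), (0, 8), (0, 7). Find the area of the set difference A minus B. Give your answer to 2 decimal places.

16.43

|A| = 20.5, |A∩B| = 4.0675.
|A ∖ B| = |A| − |A∩B| = 20.5 − 4.0675 = 16.43.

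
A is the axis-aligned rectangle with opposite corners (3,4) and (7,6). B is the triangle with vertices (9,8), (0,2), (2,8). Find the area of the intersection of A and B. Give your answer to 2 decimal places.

3.00

The intersection is the polygon with vertices (3,6), (6,6), (3,4).
By the shoelace formula its area is 3.00.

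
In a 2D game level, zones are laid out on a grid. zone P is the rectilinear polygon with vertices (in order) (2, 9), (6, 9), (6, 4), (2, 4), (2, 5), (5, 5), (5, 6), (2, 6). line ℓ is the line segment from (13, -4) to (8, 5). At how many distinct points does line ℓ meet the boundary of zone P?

The segment lies entirely outside zone P and never meets its boundary.

0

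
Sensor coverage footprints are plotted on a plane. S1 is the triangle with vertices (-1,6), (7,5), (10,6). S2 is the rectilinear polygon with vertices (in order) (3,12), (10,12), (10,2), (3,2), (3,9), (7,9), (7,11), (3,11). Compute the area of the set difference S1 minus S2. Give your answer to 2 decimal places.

1.00

|S1| = 5.5, |S1∩S2| = 4.5.
|S1 ∖ S2| = |S1| − |S1∩S2| = 5.5 − 4.5 = 1.00.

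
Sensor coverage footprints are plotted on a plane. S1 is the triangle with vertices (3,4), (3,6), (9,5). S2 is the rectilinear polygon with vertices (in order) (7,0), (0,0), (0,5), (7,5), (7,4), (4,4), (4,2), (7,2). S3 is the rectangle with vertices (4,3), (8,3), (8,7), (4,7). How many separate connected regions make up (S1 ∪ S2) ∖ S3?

2

(S1 ∪ S2) ∖ S3 splits into 2 disjoint pieces (area 26.9167, area 0.1667).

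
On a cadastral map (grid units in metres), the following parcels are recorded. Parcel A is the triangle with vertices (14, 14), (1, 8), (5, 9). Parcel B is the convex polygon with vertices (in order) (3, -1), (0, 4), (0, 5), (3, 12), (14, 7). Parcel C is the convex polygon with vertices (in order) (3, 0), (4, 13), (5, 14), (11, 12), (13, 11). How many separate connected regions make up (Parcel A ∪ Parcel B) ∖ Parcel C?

(Parcel A ∪ Parcel B) ∖ Parcel C splits into 2 disjoint pieces (area 0.5988, area 51.5476).

2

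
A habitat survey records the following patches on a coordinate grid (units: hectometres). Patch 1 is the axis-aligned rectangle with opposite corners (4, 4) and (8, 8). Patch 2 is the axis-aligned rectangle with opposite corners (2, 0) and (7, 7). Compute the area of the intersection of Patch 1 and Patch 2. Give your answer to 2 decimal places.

|Patch 1∩Patch 2|: x∈[4,7], y∈[4,7] → 3·3 = 9.

9.00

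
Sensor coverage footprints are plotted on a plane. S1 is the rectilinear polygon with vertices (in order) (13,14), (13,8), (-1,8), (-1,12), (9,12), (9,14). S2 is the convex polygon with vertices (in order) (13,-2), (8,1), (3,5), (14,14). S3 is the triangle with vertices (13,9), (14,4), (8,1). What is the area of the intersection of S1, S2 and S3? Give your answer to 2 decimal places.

0.31

The intersection is the polygon with vertices (12.375,8), (13,9), (13,8).
By the shoelace formula its area is 0.31.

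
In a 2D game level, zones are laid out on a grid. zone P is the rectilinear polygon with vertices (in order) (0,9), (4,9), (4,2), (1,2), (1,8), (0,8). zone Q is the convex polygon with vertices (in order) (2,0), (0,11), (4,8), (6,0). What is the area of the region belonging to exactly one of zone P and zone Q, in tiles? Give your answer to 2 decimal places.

17.47

|zone P| = 22, |zone Q| = 35, |zone P∩zone Q| = 19.7652.
|zone P △ zone Q| = |zone P| + |zone Q| − 2·|zone P∩zone Q| = 22 + 35 − 39.5303 = 17.47.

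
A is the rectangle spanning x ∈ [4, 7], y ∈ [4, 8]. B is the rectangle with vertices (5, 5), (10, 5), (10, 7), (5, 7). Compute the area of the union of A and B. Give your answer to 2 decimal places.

18.00

By inclusion–exclusion:
Individual areas: |A| = 12, |B| = 10.
|A∩B|: x∈[5,7], y∈[5,7] → 2·2 = 4.
|A ∪ B| = 22 − 4 = 18.00.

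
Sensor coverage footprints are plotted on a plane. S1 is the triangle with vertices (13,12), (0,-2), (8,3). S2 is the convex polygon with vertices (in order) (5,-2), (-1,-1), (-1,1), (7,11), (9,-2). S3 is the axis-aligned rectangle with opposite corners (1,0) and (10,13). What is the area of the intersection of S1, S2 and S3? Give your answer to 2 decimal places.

12.96

The intersection is the polygon with vertices (8.181,3.325), (8,3), (3.2,0), (1.857,0), (7.721,6.315).
By the shoelace formula its area is 12.96.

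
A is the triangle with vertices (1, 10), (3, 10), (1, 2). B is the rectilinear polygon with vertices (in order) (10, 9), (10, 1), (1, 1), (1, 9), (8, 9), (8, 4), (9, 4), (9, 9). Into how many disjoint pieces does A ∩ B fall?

1

A ∩ B is a single connected region.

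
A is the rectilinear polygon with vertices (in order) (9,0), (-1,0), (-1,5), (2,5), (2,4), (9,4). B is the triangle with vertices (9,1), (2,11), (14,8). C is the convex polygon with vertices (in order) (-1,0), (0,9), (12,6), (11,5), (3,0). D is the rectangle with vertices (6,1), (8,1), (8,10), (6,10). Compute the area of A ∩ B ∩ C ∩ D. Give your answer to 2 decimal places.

0.75

The intersection is the polygon with vertices (7.661,2.913), (6.9,4), (8,4), (8,3.125).
By the shoelace formula its area is 0.75.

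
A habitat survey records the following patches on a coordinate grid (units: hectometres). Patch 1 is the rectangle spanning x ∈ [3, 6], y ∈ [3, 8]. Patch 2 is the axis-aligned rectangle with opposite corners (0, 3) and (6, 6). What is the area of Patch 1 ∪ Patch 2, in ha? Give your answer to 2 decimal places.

By inclusion–exclusion:
Individual areas: |Patch 1| = 15, |Patch 2| = 18.
|Patch 1∩Patch 2|: x∈[3,6], y∈[3,6] → 3·3 = 9.
|Patch 1 ∪ Patch 2| = 33 − 9 = 24.00.

24.00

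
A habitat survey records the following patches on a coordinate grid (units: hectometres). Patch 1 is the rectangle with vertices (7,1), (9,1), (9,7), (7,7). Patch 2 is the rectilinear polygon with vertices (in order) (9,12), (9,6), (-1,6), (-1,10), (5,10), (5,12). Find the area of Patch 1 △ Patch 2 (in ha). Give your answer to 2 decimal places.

|Patch 1| = 12, |Patch 2| = 48, |Patch 1∩Patch 2| = 2.
|Patch 1 △ Patch 2| = |Patch 1| + |Patch 2| − 2·|Patch 1∩Patch 2| = 12 + 48 − 4 = 56.00.

56.00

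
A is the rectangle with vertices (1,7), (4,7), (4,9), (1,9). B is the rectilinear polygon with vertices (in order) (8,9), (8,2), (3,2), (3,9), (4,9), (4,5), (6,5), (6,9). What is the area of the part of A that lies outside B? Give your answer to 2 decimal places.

4.00

|A| = 6, |A∩B| = 2.
|A ∖ B| = |A| − |A∩B| = 6 − 2 = 4.00.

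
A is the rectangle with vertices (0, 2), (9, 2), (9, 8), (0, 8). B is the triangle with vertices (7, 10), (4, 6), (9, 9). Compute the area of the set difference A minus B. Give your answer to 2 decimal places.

52.17

|A| = 54, |A∩B| = 1.8333.
|A ∖ B| = |A| − |A∩B| = 54 − 1.8333 = 52.17.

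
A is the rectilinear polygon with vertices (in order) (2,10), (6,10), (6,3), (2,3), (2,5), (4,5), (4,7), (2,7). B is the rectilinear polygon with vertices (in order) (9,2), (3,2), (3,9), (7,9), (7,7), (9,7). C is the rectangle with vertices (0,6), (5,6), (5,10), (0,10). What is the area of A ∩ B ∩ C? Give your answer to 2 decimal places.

The intersection is the polygon with vertices (4,7), (3,7), (3,9), (5,9), (5,6), (4,6).
By the shoelace formula its area is 5.00.

5.00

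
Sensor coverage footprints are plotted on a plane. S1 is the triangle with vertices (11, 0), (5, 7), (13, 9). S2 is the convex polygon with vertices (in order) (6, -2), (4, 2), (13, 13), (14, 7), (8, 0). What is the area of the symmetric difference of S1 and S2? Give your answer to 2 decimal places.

|S1| = 34, |S2| = 58.5, |S1∩S2| = 25.1849.
|S1 △ S2| = |S1| + |S2| − 2·|S1∩S2| = 34 + 58.5 − 50.3698 = 42.13.

42.13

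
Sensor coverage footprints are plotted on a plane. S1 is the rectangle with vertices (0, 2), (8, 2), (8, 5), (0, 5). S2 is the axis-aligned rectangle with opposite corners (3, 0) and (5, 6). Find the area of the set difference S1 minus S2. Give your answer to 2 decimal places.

|S1∩S2|: x∈[3,5], y∈[2,5] → 2·3 = 6.
|S1| = 24.
|S1 ∖ S2| = |S1| − |S1∩S2| = 24 − 6 = 18.00.

18.00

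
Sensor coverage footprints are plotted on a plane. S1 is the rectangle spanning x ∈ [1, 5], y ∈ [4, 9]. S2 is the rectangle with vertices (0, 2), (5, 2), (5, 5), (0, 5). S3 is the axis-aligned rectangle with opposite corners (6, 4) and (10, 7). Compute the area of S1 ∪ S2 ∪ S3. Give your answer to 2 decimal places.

By inclusion–exclusion:
Individual areas: |S1| = 20, |S2| = 15, |S3| = 12.
|S1∩S2|: x∈[1,5], y∈[4,5] → 4·1 = 4.
|S1∩S3| = 0 (no overlap).
|S2∩S3| = 0 (no overlap).
|S1∩S2∩S3| = 0.
|S1 ∪ S2 ∪ S3| = 47 − 4 + 0 = 43.00.

43.00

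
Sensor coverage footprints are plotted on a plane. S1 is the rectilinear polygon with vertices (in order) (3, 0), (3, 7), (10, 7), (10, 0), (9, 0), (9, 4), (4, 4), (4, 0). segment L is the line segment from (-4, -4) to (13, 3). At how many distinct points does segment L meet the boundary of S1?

The segment meets the boundary at (10,1.765), (9,1.353).

2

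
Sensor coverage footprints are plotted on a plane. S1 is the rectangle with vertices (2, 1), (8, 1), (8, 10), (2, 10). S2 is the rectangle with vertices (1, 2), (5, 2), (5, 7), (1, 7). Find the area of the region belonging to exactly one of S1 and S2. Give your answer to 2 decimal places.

|S1∩S2|: x∈[2,5], y∈[2,7] → 3·5 = 15.
|S1 △ S2| = |S1| + |S2| − 2·|S1∩S2| = 54 + 20 − 30 = 44.00.

44.00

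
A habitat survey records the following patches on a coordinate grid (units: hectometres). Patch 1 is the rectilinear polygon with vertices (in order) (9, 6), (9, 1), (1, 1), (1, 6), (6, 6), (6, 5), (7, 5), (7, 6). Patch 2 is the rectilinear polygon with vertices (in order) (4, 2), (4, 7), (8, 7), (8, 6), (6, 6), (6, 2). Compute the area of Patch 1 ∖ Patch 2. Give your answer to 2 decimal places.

31.00

|Patch 1| = 39, |Patch 1∩Patch 2| = 8.
|Patch 1 ∖ Patch 2| = |Patch 1| − |Patch 1∩Patch 2| = 39 − 8 = 31.00.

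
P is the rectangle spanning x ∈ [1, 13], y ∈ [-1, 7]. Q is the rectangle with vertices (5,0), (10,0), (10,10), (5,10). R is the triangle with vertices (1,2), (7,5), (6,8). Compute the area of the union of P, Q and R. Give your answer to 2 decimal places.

111.00

By inclusion–exclusion:
Individual areas: |P| = 96, |Q| = 50, |R| = 10.5.
|P∩Q|: x∈[5,10], y∈[0,7] → 5·7 = 35.
|P∩R| = 9.9167.
|Q∩R| = 4.9.
|P∩Q∩R| = 4.3167.
|P ∪ Q ∪ R| = 156.5 − 49.8167 + 4.3167 = 111.00.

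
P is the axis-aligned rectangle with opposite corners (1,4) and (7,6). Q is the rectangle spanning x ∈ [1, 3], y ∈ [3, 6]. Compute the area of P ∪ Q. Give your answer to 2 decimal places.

14.00

By inclusion–exclusion:
Individual areas: |P| = 12, |Q| = 6.
|P∩Q|: x∈[1,3], y∈[4,6] → 2·2 = 4.
|P ∪ Q| = 18 − 4 = 14.00.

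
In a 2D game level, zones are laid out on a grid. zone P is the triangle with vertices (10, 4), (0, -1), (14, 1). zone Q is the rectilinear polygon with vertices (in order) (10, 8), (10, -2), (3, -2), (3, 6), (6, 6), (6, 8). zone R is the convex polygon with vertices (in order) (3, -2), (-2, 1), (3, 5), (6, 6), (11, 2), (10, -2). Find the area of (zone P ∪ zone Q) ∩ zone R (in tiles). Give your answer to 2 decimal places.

51.20

|zone P ∪ zone Q| = 72.75.
|(zone P ∪ zone Q) ∩ zone R| = 51.20.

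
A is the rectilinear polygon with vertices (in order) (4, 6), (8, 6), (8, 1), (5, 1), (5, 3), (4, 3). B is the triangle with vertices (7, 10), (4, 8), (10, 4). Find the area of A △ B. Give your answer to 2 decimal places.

29.33

|A| = 18, |B| = 12, |A∩B| = 0.3333.
|A △ B| = |A| + |B| − 2·|A∩B| = 18 + 12 − 0.6667 = 29.33.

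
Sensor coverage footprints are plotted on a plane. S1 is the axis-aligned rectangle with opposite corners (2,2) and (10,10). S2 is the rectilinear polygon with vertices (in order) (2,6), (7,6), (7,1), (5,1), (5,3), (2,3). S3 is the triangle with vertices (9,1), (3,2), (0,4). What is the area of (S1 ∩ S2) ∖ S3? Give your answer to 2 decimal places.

16.67

|S1 ∩ S2| = 17.
|(S1 ∩ S2) ∩ S3| = 0.3333.
|(S1 ∩ S2) ∖ S3| = 17 − 0.3333 = 16.67.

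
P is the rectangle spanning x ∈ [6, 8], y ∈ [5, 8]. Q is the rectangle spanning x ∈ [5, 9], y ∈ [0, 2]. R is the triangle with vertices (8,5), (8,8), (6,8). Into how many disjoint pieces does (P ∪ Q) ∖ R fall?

(P ∪ Q) ∖ R splits into 2 disjoint pieces (area 3, area 8).

2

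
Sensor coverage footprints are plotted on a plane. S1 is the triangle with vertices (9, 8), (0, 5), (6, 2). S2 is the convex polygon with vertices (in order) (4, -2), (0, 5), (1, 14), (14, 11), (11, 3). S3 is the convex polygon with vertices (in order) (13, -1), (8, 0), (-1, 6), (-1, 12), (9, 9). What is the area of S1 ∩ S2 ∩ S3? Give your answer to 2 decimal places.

The intersection is the polygon with vertices (6,2), (2,4), (0.333,5.111), (9,8).
By the shoelace formula its area is 22.22.

22.22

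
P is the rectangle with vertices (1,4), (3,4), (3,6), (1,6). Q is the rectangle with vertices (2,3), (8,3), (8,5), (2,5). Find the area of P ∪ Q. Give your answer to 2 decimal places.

By inclusion–exclusion:
Individual areas: |P| = 4, |Q| = 12.
|P∩Q|: x∈[2,3], y∈[4,5] → 1·1 = 1.
|P ∪ Q| = 16 − 1 = 15.00.

15.00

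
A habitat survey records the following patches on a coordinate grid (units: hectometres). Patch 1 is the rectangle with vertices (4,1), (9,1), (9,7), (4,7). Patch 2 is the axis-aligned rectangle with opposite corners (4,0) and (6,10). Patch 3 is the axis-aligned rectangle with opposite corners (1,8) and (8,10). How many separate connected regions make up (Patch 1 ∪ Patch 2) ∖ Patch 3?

1

(Patch 1 ∪ Patch 2) ∖ Patch 3 is a single connected region.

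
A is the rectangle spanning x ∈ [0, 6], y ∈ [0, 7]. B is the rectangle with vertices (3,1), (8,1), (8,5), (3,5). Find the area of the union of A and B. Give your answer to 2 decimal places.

By inclusion–exclusion:
Individual areas: |A| = 42, |B| = 20.
|A∩B|: x∈[3,6], y∈[1,5] → 3·4 = 12.
|A ∪ B| = 62 − 12 = 50.00.

50.00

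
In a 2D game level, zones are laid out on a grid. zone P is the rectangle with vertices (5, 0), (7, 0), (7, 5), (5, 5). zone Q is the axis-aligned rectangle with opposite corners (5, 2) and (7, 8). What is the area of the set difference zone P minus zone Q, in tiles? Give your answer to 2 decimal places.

4.00

|zone P∩zone Q|: x∈[5,7], y∈[2,5] → 2·3 = 6.
|zone P| = 10.
|zone P ∖ zone Q| = |zone P| − |zone P∩zone Q| = 10 − 6 = 4.00.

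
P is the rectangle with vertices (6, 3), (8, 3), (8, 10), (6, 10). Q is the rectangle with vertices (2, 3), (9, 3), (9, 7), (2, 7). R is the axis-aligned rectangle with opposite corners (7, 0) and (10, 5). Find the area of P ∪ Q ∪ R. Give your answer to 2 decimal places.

By inclusion–exclusion:
Individual areas: |P| = 14, |Q| = 28, |R| = 15.
|P∩Q|: x∈[6,8], y∈[3,7] → 2·4 = 8.
|P∩R|: x∈[7,8], y∈[3,5] → 1·2 = 2.
|Q∩R|: x∈[7,9], y∈[3,5] → 2·2 = 4.
|P∩Q∩R| = 2.
|P ∪ Q ∪ R| = 57 − 14 + 2 = 45.00.

45.00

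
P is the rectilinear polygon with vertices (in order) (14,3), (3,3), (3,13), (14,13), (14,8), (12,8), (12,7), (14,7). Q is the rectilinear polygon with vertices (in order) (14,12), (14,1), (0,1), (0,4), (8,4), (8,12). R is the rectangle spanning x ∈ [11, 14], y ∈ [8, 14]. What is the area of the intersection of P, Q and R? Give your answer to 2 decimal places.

The intersection is the polygon with vertices (14,12), (14,8), (12,8), (11,8), (11,12).
By the shoelace formula its area is 12.00.

12.00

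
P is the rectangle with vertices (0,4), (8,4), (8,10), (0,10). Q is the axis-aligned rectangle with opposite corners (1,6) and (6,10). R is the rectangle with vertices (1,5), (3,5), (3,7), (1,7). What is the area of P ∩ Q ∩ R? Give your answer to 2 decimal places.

2.00

The intersection is the polygon with vertices (1,6), (1,7), (3,7), (3,6).
By the shoelace formula its area is 2.00.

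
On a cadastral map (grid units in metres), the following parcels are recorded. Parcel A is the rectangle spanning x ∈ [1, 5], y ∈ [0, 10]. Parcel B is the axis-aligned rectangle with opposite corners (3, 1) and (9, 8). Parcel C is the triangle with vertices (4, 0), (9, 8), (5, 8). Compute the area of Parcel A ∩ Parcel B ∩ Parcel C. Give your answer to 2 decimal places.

2.95

The intersection is the polygon with vertices (4.125,1), (5,8), (5,1.6), (4.625,1).
By the shoelace formula its area is 2.95.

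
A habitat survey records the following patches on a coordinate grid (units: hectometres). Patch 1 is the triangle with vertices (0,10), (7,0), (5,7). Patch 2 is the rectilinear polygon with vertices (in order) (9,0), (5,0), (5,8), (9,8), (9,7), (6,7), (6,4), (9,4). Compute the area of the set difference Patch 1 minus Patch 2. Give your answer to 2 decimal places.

|Patch 1| = 14.5, |Patch 1∩Patch 2| = 4.1429.
|Patch 1 ∖ Patch 2| = |Patch 1| − |Patch 1∩Patch 2| = 14.5 − 4.1429 = 10.36.

10.36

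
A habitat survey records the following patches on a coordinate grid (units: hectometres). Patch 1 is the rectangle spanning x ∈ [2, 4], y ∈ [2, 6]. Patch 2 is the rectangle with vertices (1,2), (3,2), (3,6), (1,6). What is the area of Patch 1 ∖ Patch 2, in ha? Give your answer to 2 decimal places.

4.00

|Patch 1∩Patch 2|: x∈[2,3], y∈[2,6] → 1·4 = 4.
|Patch 1| = 8.
|Patch 1 ∖ Patch 2| = |Patch 1| − |Patch 1∩Patch 2| = 8 − 4 = 4.00.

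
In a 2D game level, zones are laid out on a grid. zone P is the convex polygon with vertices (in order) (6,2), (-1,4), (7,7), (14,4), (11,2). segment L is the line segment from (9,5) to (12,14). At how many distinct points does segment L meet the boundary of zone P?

1

The segment meets the boundary at (9.333,6).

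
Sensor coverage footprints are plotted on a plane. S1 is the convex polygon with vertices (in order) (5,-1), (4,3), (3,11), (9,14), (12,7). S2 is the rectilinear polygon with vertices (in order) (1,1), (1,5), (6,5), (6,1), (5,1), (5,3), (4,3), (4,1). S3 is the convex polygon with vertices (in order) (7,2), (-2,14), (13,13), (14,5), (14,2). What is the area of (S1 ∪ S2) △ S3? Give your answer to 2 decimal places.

84.16

|S1 ∪ S2| = 89.25.
|(S1 ∪ S2) ∩ S3| = 65.2944.
|(S1 ∪ S2) △ S3| = 89.25 + 125.5 − 130.5887 = 84.16.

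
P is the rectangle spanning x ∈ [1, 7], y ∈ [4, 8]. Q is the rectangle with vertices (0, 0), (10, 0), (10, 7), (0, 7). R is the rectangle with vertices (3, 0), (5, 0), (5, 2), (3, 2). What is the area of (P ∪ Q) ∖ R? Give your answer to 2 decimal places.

|P ∪ Q| = 76.
|(P ∪ Q) ∩ R| = 4.
|(P ∪ Q) ∖ R| = 76 − 4 = 72.00.

72.00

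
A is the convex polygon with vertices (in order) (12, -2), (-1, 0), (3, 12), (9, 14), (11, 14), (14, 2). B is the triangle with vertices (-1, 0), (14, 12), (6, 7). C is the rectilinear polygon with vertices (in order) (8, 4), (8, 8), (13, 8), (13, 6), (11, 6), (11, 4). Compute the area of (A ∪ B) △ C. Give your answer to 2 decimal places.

|A ∪ B| = 167.3941.
|(A ∪ B) ∩ C| = 15.5.
|(A ∪ B) △ C| = 167.3941 + 16 − 31 = 152.39.

152.39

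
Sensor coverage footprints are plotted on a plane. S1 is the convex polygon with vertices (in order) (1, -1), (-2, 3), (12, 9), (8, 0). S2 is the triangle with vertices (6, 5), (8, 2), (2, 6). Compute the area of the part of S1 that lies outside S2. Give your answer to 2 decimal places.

|S1| = 66.5, |S1∩S2| = 4.5366.
|S1 ∖ S2| = |S1| − |S1∩S2| = 66.5 − 4.5366 = 61.96.

61.96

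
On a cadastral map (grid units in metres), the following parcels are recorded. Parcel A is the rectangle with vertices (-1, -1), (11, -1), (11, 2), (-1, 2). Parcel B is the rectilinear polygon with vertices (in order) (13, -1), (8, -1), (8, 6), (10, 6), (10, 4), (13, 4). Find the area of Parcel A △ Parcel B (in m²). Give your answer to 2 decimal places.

|Parcel A| = 36, |Parcel B| = 29, |Parcel A∩Parcel B| = 9.
|Parcel A △ Parcel B| = |Parcel A| + |Parcel B| − 2·|Parcel A∩Parcel B| = 36 + 29 − 18 = 47.00.

47.00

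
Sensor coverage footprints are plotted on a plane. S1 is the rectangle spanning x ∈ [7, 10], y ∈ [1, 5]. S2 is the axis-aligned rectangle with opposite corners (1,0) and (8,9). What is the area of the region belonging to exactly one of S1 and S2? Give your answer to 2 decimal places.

67.00

|S1∩S2|: x∈[7,8], y∈[1,5] → 1·4 = 4.
|S1 △ S2| = |S1| + |S2| − 2·|S1∩S2| = 12 + 63 − 8 = 67.00.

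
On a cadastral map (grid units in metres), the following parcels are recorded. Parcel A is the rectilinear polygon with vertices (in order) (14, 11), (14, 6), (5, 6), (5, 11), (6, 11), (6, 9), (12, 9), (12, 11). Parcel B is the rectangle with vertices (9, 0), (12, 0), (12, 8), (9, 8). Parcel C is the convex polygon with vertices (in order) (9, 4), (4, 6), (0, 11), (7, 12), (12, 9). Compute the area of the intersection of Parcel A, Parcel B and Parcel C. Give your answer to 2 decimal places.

3.60

The intersection is the polygon with vertices (9,8), (11.4,8), (10.2,6), (9,6).
By the shoelace formula its area is 3.60.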